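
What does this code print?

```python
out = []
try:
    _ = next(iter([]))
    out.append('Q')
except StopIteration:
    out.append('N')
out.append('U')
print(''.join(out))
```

Execution trace: 'N' (except StopIteration) → 'U' (after the try/except). Output: NU

Answer: NU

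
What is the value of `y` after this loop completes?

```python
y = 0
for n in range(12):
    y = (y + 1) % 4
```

Increment mod 4, 12 times = 0
`y` takes the values: 0 → 1 → 2 → 3 → 0 → 1 → 2 → 3 → 0 → 1 → 2 → 3 → 0

Answer: 0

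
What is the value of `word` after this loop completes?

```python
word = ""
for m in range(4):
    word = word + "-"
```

Repeat '-' 4 times
`word` takes the values: "" → "-" → "--" → "---" → "----"

Answer: "----"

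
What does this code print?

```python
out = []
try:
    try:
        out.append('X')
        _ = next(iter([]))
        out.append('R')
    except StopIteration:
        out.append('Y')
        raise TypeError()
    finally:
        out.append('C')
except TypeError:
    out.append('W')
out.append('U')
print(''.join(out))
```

Execution trace: 'X' (inner try body) → 'Y' (inner except StopIteration) → 'C' (inner finally) → 'W' (outer except TypeError) → 'U' (after the try/except). Output: XYCWU

Answer: XYCWU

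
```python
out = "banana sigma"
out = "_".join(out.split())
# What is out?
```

Trace:
`out = "banana sigma"` → out = 'banana sigma'
`out = "_".join(out.split())` → out = 'banana_sigma'
So out = 'banana_sigma'

Answer: 'banana_sigma'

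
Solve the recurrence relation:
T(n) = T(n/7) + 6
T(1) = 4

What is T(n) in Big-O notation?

Each step divides n by 7 and adds 6. After log_7(n) steps we reach T(1)=4. So T(n) = 6·log_7(n) + 4 = O(log n).

Answer: O(log n)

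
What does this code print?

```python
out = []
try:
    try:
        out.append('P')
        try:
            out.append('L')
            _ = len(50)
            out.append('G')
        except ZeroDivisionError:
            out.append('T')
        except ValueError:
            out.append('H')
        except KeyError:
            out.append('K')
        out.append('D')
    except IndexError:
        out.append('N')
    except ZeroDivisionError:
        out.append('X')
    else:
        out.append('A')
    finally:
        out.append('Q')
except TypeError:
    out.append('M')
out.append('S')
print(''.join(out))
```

Execution trace: 'P' (try body) → 'L' (inner try body) → 'Q' (finally) → 'M' (outer except TypeError) → 'S' (after the try/except). Output: PLQMS

Answer: PLQMS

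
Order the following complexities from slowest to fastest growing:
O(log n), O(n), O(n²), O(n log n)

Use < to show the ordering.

Ordered by growth rate: O(log n) < O(n) < O(n log n) < O(n²)

Answer: O(log n) < O(n) < O(n log n) < O(n²)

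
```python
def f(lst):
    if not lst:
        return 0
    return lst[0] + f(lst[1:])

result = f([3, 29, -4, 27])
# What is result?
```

3 + 29 + (-4) + 27 + 0 = 55

Answer: 55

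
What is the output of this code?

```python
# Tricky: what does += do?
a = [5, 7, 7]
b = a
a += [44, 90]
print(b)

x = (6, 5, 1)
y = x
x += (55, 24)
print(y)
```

Key concept: += behavior differs for mutable vs immutable.
Step by step:
`a = [5, 7, 7]` → a = [5, 7, 7]
`b = a` → b = [5, 7, 7] (same object as a)
`a += [44, 90]` → a = [5, 7, 7, 44, 90] (same object as b); b = [5, 7, 7, 44, 90] (same object as a)
`print(b)` → prints [5, 7, 7, 44, 90]
`x = (6, 5, 1)` → x = (6, 5, 1)
`y = x` → y = (6, 5, 1)
`x += (55, 24)` → x = (6, 5, 1, 55, 24)
`print(y)` → prints (6, 5, 1)

Answer:
[5, 7, 7, 44, 90]
(6, 5, 1)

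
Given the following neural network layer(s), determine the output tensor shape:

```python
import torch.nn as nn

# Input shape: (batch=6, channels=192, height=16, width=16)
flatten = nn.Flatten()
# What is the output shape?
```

Input: (6, 192, 16, 16) -> Output: (6, 49152)

Answer: (6, 49152)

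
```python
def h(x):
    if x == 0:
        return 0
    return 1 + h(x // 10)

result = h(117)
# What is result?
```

Count of digits of 117: 3

Answer: 3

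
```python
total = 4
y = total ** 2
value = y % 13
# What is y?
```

Trace:
`total = 4` → total = 4
`y = total ** 2` → y = 16
`value = y % 13` → value = 3
So y = 16

Answer: 16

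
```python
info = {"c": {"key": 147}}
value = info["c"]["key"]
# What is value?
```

Trace:
`info = {"c": {"key": 147}}` → info = {'c': {'key': 147}}
`value = info["c"]["key"]` → value = 147
So value = 147

Answer: 147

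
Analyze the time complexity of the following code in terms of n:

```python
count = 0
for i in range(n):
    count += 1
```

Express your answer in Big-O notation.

Each loop level contributes: n. Multiplying the contributions gives O(n).

Answer: O(n)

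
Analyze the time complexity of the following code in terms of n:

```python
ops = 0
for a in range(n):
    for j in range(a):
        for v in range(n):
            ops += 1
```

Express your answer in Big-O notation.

Each loop level contributes: n × n × n. Multiplying the contributions gives O(n^3).

Answer: O(n^3)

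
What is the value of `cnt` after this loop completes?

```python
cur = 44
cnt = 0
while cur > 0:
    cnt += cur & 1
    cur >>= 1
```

Count set bits in 44 (binary: 0b101100)
`cnt` takes the values: 0 → 1 → 2 → 3

Answer: 3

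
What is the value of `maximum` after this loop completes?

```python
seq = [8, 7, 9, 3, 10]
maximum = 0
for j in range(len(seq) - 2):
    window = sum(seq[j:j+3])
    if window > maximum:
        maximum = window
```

Max sum of 3-element window in [8, 7, 9, 3, 10]
`maximum` takes the values: 0 → 24

Answer: 24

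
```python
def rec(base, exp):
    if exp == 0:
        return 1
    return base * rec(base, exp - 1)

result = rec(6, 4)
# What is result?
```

rec(6, 4) = 6 * 6 * 6 * 6 = 1296

Answer: 1296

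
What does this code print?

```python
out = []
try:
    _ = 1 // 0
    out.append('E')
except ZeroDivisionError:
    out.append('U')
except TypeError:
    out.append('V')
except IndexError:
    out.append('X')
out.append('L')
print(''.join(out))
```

Execution trace: 'U' (except ZeroDivisionError) → 'L' (after the try/except). Output: UL

Answer: UL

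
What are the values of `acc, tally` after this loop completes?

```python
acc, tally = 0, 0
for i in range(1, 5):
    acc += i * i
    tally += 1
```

Sum of squares and count
`acc, tally` takes the values: (0, 0) → (1, 0) → (1, 1) → (5, 1) → (5, 2) → (14, 2) → (14, 3) → (30, 3) → (30, 4)

Answer: 30, 4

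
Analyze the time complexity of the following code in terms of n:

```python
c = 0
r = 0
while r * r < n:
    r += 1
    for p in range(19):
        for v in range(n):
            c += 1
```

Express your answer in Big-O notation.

Each loop level contributes: √n × 1 × n. Multiplying the contributions gives O(n√n).

Answer: O(n√n)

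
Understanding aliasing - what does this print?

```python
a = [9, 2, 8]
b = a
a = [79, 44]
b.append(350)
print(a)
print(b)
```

Key concept: rebinding vs mutation: a is rebound to a new list, b still points at the original.
Step by step:
`a = [9, 2, 8]` → a = [9, 2, 8]
`b = a` → b = [9, 2, 8] (same object as a)
`a = [79, 44]` → a = [79, 44]
`b.append(350)` → b = [9, 2, 8, 350]
`print(a)` → prints [79, 44]
`print(b)` → prints [9, 2, 8, 350]

Answer:
[79, 44]
[9, 2, 8, 350]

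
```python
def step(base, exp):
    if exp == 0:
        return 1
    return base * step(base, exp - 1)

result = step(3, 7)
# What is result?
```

step(3, 7) = 3 * 3 * 3 * 3 * 3 * 3 * 3 = 2187

Answer: 2187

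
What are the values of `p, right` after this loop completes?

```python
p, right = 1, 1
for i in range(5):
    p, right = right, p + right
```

Fibonacci: after 5 iterations
`p, right` takes the values: (1, 1) → (1, 2) → (2, 3) → (3, 5) → (5, 8) → (8, 13)

Answer: 8, 13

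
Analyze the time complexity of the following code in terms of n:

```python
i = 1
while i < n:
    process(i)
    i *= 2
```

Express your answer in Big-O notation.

This is Logarithmic loop. Time complexity: O(log n).

Answer: O(log n)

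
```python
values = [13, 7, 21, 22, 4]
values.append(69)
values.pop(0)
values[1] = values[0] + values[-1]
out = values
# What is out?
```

Trace:
`values = [13, 7, 21, 22, 4]` → values = [13, 7, 21, 22, 4]
`values.append(69)` → values = [13, 7, 21, 22, 4, 69]
`values.pop(0)` → values = [7, 21, 22, 4, 69]
`values[1] = values[0] + values[-1]` → values = [7, 76, 22, 4, 69]
`out = values` → out = [7, 76, 22, 4, 69]
So out = [7, 76, 22, 4, 69]

Answer: [7, 76, 22, 4, 69]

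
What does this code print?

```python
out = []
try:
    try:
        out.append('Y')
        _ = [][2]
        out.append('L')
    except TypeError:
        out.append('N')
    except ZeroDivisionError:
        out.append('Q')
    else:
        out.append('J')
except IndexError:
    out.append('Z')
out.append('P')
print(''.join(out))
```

Execution trace: 'Y' (try body) → 'Z' (outer except IndexError) → 'P' (after the try/except). Output: YZP

Answer: YZP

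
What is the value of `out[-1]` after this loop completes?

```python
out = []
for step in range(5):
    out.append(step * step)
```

Last element of squares 0 to 4
`out` takes the values: [] → [0] → [0, 1] → [0, 1, 4] → [0, 1, 4, 9] → [0, 1, 4, 9, 16]
So `out[-1]` = 16

Answer: 16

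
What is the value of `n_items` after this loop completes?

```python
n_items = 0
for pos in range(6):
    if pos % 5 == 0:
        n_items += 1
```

Count numbers divisible by 5 in range(6)
`n_items` takes the values: 0 → 1 → 2

Answer: 2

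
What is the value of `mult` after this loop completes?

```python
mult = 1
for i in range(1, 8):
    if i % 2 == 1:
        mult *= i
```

Product of odd numbers 1 to 7
`mult` takes the values: 1 → 3 → 15 → 105

Answer: 105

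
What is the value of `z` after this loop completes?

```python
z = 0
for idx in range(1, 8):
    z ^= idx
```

XOR of 1 to 7
`z` takes the values: 0 → 1 → 3 → 0 → 4 → 1 → 7 → 0

Answer: 0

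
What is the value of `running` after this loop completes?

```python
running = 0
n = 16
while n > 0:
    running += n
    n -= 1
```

Sum 16 down to 1
`running` takes the values: 0 → 16 → 31 → 45 → 58 → 70 → 81 → 91 → 100 → 108 → 115 → 121 → 126 → 130 → 133 → 135 → 136

Answer: 136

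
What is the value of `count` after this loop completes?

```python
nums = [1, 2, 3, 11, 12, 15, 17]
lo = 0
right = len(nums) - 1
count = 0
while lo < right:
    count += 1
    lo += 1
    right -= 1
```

Iterations until pointers meet (list length 7)
`count` takes the values: 0 → 1 → 2 → 3

Answer: 3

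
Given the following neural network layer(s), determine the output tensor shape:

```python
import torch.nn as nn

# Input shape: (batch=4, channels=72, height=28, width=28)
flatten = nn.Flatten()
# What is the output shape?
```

Input: (4, 72, 28, 28) -> Output: (4, 56448)

Answer: (4, 56448)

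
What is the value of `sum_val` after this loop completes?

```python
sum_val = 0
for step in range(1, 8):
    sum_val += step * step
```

Sum of squares 1² to 7² = 140
`sum_val` takes the values: 0 → 1 → 5 → 14 → 30 → 55 → 91 → 140

Answer: 140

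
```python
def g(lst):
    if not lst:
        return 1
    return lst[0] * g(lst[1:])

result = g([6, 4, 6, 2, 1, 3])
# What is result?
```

Product over [6, 4, 6, 2, 1, 3] = 6 * 4 * 6 * 2 * 1 * 3 = 864

Answer: 864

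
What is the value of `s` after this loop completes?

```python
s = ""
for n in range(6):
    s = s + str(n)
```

Concatenate digits 0 to 5
`s` takes the values: "" → "0" → "01" → "012" → "0123" → "01234" → "012345"

Answer: "012345"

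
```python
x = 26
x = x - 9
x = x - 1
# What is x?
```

Trace:
`x = 26` → x = 26
`x = x - 9` → x = 17
`x = x - 1` → x = 16
So x = 16

Answer: 16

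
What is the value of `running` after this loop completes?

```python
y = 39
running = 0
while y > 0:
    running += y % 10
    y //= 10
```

Sum digits of 39
`running` takes the values: 0 → 9 → 12

Answer: 12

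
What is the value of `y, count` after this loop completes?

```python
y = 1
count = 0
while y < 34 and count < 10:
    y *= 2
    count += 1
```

Double until >= 34 or 10 iterations
`y, count` takes the values: (1, 0) → (2, 0) → (2, 1) → (4, 1) → (4, 2) → (8, 2) → (8, 3) → (16, 3) → (16, 4) → (32, 4) → (32, 5) → (64, 5) → (64, 6)

Answer: 64, 6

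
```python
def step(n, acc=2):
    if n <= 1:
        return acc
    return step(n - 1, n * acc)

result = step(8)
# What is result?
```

Accumulator trace (n, acc): (8, 2) -> (7, 16) -> (6, 112) -> (5, 672) -> (4, 3360) -> (3, 13440) -> (2, 40320) -> (1, 80640) -> return 80640

Answer: 80640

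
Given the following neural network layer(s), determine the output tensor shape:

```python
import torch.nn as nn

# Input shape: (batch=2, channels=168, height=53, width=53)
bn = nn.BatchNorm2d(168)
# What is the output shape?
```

Input: (2, 168, 53, 53) -> Output: (2, 168, 53, 53)

Answer: (2, 168, 53, 53)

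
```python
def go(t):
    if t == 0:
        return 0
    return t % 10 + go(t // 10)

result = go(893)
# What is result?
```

Sum of digits of 893: 3 + 9 + 8 = 20

Answer: 20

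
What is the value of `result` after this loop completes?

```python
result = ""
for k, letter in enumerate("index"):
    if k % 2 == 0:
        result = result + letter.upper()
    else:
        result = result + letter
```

Uppercase even positions in 'index'
`result` takes the values: "" → "I" → "In" → "InD" → "InDe" → "InDeX"

Answer: "InDeX"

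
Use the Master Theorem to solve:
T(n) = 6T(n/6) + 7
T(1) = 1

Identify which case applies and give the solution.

a=6, b=6, f(n)=7. log_6(6) = 1. Since c=0 < 1, Case 1 applies: T(n) = Θ(n^log_b(a)) = O(n).

Answer: O(n) - Case 1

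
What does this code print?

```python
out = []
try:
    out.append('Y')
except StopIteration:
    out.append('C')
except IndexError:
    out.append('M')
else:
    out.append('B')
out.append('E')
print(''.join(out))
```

Execution trace: 'Y' (try body, no exception) → 'B' (else) → 'E' (after the try/except). Output: YBE

Answer: YBE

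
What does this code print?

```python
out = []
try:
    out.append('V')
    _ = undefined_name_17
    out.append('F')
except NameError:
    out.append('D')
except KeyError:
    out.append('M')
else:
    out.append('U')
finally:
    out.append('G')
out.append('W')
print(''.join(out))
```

Execution trace: 'V' (try body) → 'D' (except NameError) → 'G' (finally) → 'W' (after the try/except). Output: VDGW

Answer: VDGW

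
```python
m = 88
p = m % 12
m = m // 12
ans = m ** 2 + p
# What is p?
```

Trace:
`m = 88` → m = 88
`p = m % 12` → p = 4
`m = m // 12` → m = 7
`ans = m ** 2 + p` → ans = 53
So p = 4

Answer: 4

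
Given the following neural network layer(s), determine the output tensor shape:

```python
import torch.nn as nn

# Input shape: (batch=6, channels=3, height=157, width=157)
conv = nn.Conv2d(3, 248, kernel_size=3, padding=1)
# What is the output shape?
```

Input: (6, 3, 157, 157) -> Output: (6, 248, 157, 157)

Answer: (6, 248, 157, 157)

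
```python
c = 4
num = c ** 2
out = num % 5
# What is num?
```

Trace:
`c = 4` → c = 4
`num = c ** 2` → num = 16
`out = num % 5` → out = 1
So num = 16

Answer: 16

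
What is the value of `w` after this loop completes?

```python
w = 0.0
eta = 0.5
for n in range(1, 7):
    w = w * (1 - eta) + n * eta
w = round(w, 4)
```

Moving average with lr=0.5
`w` takes the values: 0.0 → 0.5 → 1.25 → 2.125 → 3.0625 → 4.03125 → 5.015625 → 5.0156

Answer: 5.0156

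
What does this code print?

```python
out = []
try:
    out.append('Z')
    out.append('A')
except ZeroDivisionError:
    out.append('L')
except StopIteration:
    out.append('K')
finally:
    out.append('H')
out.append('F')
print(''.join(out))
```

Execution trace: 'Z' (try body) → 'A' (try body, no exception) → 'H' (finally) → 'F' (after the try/except). Output: ZAHF

Answer: ZAHF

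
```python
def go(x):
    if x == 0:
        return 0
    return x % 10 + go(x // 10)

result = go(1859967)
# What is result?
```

Sum of digits of 1859967: 7 + 6 + 9 + 9 + 5 + 8 + 1 = 45

Answer: 45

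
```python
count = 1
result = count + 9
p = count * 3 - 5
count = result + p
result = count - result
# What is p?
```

Trace:
`count = 1` → count = 1
`result = count + 9` → result = 10
`p = count * 3 - 5` → p = -2
`count = result + p` → count = 8
`result = count - result` → result = -2
So p = -2

Answer: -2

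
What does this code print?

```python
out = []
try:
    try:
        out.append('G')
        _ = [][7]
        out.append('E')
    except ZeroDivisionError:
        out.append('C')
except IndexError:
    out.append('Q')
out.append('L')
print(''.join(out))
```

Execution trace: 'G' (try body) → 'Q' (outer except IndexError) → 'L' (after the try/except). Output: GQL

Answer: GQL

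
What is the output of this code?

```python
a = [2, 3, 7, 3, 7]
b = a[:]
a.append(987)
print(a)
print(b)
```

Key concept: slice [:] creates copy.
Step by step:
`a = [2, 3, 7, 3, 7]` → a = [2, 3, 7, 3, 7]
`b = a[:]` → b = [2, 3, 7, 3, 7]
`a.append(987)` → a = [2, 3, 7, 3, 7, 987]
`print(a)` → prints [2, 3, 7, 3, 7, 987]
`print(b)` → prints [2, 3, 7, 3, 7]

Answer:
[2, 3, 7, 3, 7, 987]
[2, 3, 7, 3, 7]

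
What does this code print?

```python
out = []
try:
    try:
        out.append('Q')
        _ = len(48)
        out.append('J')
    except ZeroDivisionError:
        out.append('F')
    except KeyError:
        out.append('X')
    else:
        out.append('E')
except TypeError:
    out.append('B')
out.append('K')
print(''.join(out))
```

Execution trace: 'Q' (try body) → 'B' (outer except TypeError) → 'K' (after the try/except). Output: QBK

Answer: QBK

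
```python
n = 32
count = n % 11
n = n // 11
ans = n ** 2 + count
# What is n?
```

Trace:
`n = 32` → n = 32
`count = n % 11` → count = 10
`n = n // 11` → n = 2
`ans = n ** 2 + count` → ans = 14
So n = 2

Answer: 2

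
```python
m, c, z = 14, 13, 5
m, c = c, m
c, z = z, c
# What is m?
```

Trace:
`m, c, z = 14, 13, 5` → m = 14; c = 13; z = 5
`m, c = c, m` → m = 13; c = 14
`c, z = z, c` → c = 5; z = 14
So m = 13

Answer: 13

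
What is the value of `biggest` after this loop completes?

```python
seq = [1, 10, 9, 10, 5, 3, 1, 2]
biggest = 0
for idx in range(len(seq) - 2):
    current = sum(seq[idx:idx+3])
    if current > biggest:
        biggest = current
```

Max sum of 3-element window in [1, 10, 9, 10, 5, 3, 1, 2]
`biggest` takes the values: 0 → 20 → 29

Answer: 29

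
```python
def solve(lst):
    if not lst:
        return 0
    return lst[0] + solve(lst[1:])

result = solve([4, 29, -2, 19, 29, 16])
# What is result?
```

4 + 29 + (-2) + 19 + 29 + 16 + 0 = 95

Answer: 95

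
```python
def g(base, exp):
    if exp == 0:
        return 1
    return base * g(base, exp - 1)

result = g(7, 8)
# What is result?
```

g(7, 8) = 7 * 7 * 7 * 7 * 7 * 7 * 7 * 7 = 5764801

Answer: 5764801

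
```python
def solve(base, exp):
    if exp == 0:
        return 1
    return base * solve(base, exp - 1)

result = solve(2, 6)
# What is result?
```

solve(2, 6) = 2 * 2 * 2 * 2 * 2 * 2 = 64

Answer: 64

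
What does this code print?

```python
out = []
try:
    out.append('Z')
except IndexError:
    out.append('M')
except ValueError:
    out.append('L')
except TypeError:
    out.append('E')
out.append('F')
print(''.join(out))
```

Execution trace: 'Z' (try body, no exception) → 'F' (after the try/except). Output: ZF

Answer: ZF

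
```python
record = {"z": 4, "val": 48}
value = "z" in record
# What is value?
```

Trace:
`record = {"z": 4, "val": 48}` → record = {'z': 4, 'val': 48}
`value = "z" in record` → value = True
So value = True

Answer: True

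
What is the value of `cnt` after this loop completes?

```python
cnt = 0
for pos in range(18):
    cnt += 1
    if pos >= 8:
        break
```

Loop breaks when pos reaches 8, cnt is 9
`cnt` takes the values: 0 → 1 → 2 → 3 → 4 → 5 → 6 → 7 → 8 → 9

Answer: 9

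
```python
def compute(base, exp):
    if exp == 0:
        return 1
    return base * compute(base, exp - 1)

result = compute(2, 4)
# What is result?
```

compute(2, 4) = 2 * 2 * 2 * 2 = 16

Answer: 16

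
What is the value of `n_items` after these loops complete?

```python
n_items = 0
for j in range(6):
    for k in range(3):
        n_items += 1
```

6 * 3 = 18
`n_items` takes the values: 0 → 1 → 2 → 3 → 4 → 5 → 6 → 7 → 8 → 9 → 10 → 11 → 12 → 13 → 14 → 15 → 16 → 17 → 18

Answer: 18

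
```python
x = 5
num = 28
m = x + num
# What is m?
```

Trace:
`x = 5` → x = 5
`num = 28` → num = 28
`m = x + num` → m = 33
So m = 33

Answer: 33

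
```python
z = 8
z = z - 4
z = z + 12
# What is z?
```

Trace:
`z = 8` → z = 8
`z = z - 4` → z = 4
`z = z + 12` → z = 16
So z = 16

Answer: 16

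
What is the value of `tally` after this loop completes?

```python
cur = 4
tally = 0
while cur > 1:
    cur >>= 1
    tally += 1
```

Count right shifts until 1
`tally` takes the values: 0 → 1 → 2

Answer: 2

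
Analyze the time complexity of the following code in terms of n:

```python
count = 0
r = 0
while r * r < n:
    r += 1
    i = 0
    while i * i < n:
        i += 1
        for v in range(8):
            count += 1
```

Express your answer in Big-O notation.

Each loop level contributes: √n × √n × 1. Multiplying the contributions gives O(n).

Answer: O(n)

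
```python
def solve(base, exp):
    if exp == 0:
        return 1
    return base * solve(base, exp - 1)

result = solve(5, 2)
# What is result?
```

solve(5, 2) = 5 * 5 = 25

Answer: 25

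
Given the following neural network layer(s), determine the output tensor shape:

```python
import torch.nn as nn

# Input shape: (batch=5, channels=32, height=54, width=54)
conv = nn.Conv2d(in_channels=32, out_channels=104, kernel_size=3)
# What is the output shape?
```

Input: (5, 32, 54, 54) -> Output: (5, 104, 52, 52)

Answer: (5, 104, 52, 52)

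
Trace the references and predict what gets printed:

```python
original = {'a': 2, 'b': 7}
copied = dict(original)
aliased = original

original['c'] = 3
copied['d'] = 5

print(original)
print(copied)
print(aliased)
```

Key concept: dict() creates copy, assignment creates alias.
Step by step:
`original = {'a': 2, 'b': 7}` → original = {'a': 2, 'b': 7}
`copied = dict(original)` → copied = {'a': 2, 'b': 7}
`aliased = original` → aliased = {'a': 2, 'b': 7} (same object as original)
`original['c'] = 3` → original = {'a': 2, 'b': 7, 'c': 3} (same object as aliased); aliased = {'a': 2, 'b': 7, 'c': 3} (same object as original)
`copied['d'] = 5` → copied = {'a': 2, 'b': 7, 'd': 5}
`print(original)` → prints {'a': 2, 'b': 7, 'c': 3}
`print(copied)` → prints {'a': 2, 'b': 7, 'd': 5}
`print(aliased)` → prints {'a': 2, 'b': 7, 'c': 3}

Answer:
{'a': 2, 'b': 7, 'c': 3}
{'a': 2, 'b': 7, 'd': 5}
{'a': 2, 'b': 7, 'c': 3}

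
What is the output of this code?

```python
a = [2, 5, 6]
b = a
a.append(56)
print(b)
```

Key concept: basic list aliasing.
Step by step:
`a = [2, 5, 6]` → a = [2, 5, 6]
`b = a` → b = [2, 5, 6] (same object as a)
`a.append(56)` → a = [2, 5, 6, 56] (same object as b); b = [2, 5, 6, 56] (same object as a)
`print(b)` → prints [2, 5, 6, 56]

Answer: [2, 5, 6, 56]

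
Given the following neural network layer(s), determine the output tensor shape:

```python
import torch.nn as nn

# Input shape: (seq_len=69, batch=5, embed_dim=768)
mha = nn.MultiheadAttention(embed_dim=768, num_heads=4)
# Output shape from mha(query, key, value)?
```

Input: (69, 5, 768) -> Output: (69, 5, 768)

Answer: (69, 5, 768)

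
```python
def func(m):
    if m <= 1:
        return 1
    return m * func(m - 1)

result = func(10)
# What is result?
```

func(10) = 10 * 9 * 8 * 7 * 6 * 5 * 4 * 3 * 2 * 1 = 3628800

Answer: 3628800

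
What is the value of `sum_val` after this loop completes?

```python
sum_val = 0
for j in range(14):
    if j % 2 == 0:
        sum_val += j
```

Sum of even numbers 0 to 13
`sum_val` takes the values: 0 → 2 → 6 → 12 → 20 → 30 → 42

Answer: 42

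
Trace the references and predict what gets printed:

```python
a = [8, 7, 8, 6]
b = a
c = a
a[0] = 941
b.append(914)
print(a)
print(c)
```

Key concept: multiple aliases.
Step by step:
`a = [8, 7, 8, 6]` → a = [8, 7, 8, 6]
`b = a` → b = [8, 7, 8, 6] (same object as a)
`c = a` → c = [8, 7, 8, 6] (same object as a, b)
`a[0] = 941` → a = [941, 7, 8, 6] (same object as b, c); b = [941, 7, 8, 6] (same object as a, c); c = [941, 7, 8, 6] (same object as a, b)
`b.append(914)` → a = [941, 7, 8, 6, 914] (same object as b, c); b = [941, 7, 8, 6, 914] (same object as a, c); c = [941, 7, 8, 6, 914] (same object as a, b)
`print(a)` → prints [941, 7, 8, 6, 914]
`print(c)` → prints [941, 7, 8, 6, 914]

Answer:
[941, 7, 8, 6, 914]
[941, 7, 8, 6, 914]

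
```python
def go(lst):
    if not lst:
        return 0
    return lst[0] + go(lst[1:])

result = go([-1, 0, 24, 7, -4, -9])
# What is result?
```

(-1) + 0 + 24 + 7 + (-4) + (-9) + 0 = 17

Answer: 17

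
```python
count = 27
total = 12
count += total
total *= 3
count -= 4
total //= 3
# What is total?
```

Trace:
`count = 27` → count = 27
`total = 12` → total = 12
`count += total` → count = 39
`total *= 3` → total = 36
`count -= 4` → count = 35
`total //= 3` → total = 12
So total = 12

Answer: 12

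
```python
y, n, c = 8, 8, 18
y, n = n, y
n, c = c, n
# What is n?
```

Trace:
`y, n, c = 8, 8, 18` → y = 8; n = 8; c = 18
`y, n = n, y` → y = 8; n = 8
`n, c = c, n` → n = 18; c = 8
So n = 18

Answer: 18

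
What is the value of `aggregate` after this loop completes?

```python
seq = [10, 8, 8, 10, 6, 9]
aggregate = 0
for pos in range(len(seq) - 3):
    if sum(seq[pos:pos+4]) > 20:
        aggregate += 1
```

Count windows with sum > 20
`aggregate` takes the values: 0 → 1 → 2 → 3

Answer: 3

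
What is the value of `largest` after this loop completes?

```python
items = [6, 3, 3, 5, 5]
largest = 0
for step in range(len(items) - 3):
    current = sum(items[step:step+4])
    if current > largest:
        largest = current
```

Max sum of 4-element window in [6, 3, 3, 5, 5]
`largest` takes the values: 0 → 17

Answer: 17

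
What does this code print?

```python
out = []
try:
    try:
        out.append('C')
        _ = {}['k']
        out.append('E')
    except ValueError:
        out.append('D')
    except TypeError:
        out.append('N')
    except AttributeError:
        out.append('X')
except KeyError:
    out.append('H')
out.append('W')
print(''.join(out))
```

Execution trace: 'C' (inner try body) → 'H' (outer except KeyError) → 'W' (after the try/except). Output: CHW

Answer: CHW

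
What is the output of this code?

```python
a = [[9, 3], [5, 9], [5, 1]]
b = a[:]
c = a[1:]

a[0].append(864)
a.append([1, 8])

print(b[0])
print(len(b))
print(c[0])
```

Key concept: slice with nested mutation.
Step by step:
`a = [[9, 3], [5, 9], [5, 1]]` → a = [[9, 3], [5, 9], [5, 1]]
`b = a[:]` → b = [[9, 3], [5, 9], [5, 1]]
`c = a[1:]` → c = [[5, 9], [5, 1]]
`a[0].append(864)` → a = [[9, 3, 864], [5, 9], [5, 1]]; b = [[9, 3, 864], [5, 9], [5, 1]]
`a.append([1, 8])` → a = [[9, 3, 864], [5, 9], [5, 1], [1, 8]]
`print(b[0])` → prints [9, 3, 864]
`print(len(b))` → prints 3
`print(c[0])` → prints [5, 9]

Answer:
[9, 3, 864]
3
[5, 9]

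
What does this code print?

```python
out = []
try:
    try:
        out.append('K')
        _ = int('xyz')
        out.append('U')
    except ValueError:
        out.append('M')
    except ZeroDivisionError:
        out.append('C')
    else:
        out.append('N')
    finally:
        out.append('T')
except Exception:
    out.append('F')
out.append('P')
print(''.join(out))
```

Execution trace: 'K' (inner try body) → 'M' (inner except ValueError) → 'T' (inner finally) → 'P' (after the try/except). Output: KMTP

Answer: KMTP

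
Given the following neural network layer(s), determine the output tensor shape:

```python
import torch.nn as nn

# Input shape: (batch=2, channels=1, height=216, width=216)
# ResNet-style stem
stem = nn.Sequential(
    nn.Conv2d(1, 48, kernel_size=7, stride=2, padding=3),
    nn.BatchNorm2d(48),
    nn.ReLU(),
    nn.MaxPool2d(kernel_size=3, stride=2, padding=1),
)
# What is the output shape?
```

Input: (2, 1, 216, 216) -> after Conv2d 7x7 stride=2: (2, 48, 108, 108) -> Output: (2, 48, 54, 54)

Answer: (2, 48, 54, 54)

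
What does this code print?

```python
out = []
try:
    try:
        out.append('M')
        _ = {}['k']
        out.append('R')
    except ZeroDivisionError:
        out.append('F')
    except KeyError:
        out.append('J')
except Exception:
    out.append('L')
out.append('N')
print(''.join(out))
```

Execution trace: 'M' (inner try body) → 'J' (inner except KeyError) → 'N' (after the try/except). Output: MJN

Answer: MJN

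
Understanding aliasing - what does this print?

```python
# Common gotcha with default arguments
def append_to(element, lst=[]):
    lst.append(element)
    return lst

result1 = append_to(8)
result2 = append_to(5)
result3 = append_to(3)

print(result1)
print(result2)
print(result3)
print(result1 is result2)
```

Key concept: mutable default argument gotcha.
Step by step:
`result1 = append_to(8)` → result1 = [8]
`result2 = append_to(5)` → result1 = [8, 5] (same object as result2); result2 = [8, 5] (same object as result1)
`result3 = append_to(3)` → result1 = [8, 5, 3] (same object as result2, result3); result2 = [8, 5, 3] (same object as result1, result3); result3 = [8, 5, 3] (same object as result1, result2)
`print(result1)` → prints [8, 5, 3]
`print(result2)` → prints [8, 5, 3]
`print(result3)` → prints [8, 5, 3]
`print(result1 is result2)` → prints True

Answer:
[8, 5, 3]
[8, 5, 3]
[8, 5, 3]
True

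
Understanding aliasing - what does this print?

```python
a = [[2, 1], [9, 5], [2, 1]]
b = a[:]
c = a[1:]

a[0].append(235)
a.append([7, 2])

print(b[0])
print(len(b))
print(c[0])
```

Key concept: slice with nested mutation.
Step by step:
`a = [[2, 1], [9, 5], [2, 1]]` → a = [[2, 1], [9, 5], [2, 1]]
`b = a[:]` → b = [[2, 1], [9, 5], [2, 1]]
`c = a[1:]` → c = [[9, 5], [2, 1]]
`a[0].append(235)` → a = [[2, 1, 235], [9, 5], [2, 1]]; b = [[2, 1, 235], [9, 5], [2, 1]]
`a.append([7, 2])` → a = [[2, 1, 235], [9, 5], [2, 1], [7, 2]]
`print(b[0])` → prints [2, 1, 235]
`print(len(b))` → prints 3
`print(c[0])` → prints [9, 5]

Answer:
[2, 1, 235]
3
[9, 5]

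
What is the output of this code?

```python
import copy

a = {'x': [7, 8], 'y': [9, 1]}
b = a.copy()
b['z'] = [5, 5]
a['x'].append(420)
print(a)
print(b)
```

Key concept: shallow copy of dict with mutable values.
Step by step:
`a = {'x': [7, 8], 'y': [9, 1]}` → a = {'x': [7, 8], 'y': [9, 1]}
`b = a.copy()` → b = {'x': [7, 8], 'y': [9, 1]}
`b['z'] = [5, 5]` → b = {'x': [7, 8], 'y': [9, 1], 'z': [5, 5]}
`a['x'].append(420)` → a = {'x': [7, 8, 420], 'y': [9, 1]}; b = {'x': [7, 8, 420], 'y': [9, 1], 'z': [5, 5]}
`print(a)` → prints {'x': [7, 8, 420], 'y': [9, 1]}
`print(b)` → prints {'x': [7, 8, 420], 'y': [9, 1], 'z': [5, 5]}

Answer:
{'x': [7, 8, 420], 'y': [9, 1]}
{'x': [7, 8, 420], 'y': [9, 1], 'z': [5, 5]}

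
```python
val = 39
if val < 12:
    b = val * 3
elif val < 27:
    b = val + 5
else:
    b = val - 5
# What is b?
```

Trace:
`val = 39` → val = 39
`if val < 12: ...` → val < 12 is False, val < 27 is False, take else branch → b = 34
So b = 34

Answer: 34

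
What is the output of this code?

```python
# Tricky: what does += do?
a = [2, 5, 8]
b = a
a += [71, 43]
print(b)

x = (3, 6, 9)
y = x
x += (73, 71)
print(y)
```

Key concept: += behavior differs for mutable vs immutable.
Step by step:
`a = [2, 5, 8]` → a = [2, 5, 8]
`b = a` → b = [2, 5, 8] (same object as a)
`a += [71, 43]` → a = [2, 5, 8, 71, 43] (same object as b); b = [2, 5, 8, 71, 43] (same object as a)
`print(b)` → prints [2, 5, 8, 71, 43]
`x = (3, 6, 9)` → x = (3, 6, 9)
`y = x` → y = (3, 6, 9)
`x += (73, 71)` → x = (3, 6, 9, 73, 71)
`print(y)` → prints (3, 6, 9)

Answer:
[2, 5, 8, 71, 43]
(3, 6, 9)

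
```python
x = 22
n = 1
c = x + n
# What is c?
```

Trace:
`x = 22` → x = 22
`n = 1` → n = 1
`c = x + n` → c = 23
So c = 23

Answer: 23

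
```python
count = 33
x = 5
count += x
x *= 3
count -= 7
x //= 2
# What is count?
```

Trace:
`count = 33` → count = 33
`x = 5` → x = 5
`count += x` → count = 38
`x *= 3` → x = 15
`count -= 7` → count = 31
`x //= 2` → x = 7
So count = 31

Answer: 31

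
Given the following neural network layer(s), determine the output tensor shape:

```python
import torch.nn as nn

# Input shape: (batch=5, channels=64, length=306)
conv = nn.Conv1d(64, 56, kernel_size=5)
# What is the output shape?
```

Input: (5, 64, 306) -> Output: (5, 56, 302)

Answer: (5, 56, 302)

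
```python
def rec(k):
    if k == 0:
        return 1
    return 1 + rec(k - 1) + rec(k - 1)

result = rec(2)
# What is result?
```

rec(k) = 1 + 2·rec(k-1), rec(0)=1. Closed form: (1+1)·2^2 - 1 = 7.

Answer: 7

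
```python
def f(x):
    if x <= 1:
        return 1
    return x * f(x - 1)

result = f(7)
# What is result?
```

f(7) = 7 * 6 * 5 * 4 * 3 * 2 * 1 = 5040

Answer: 5040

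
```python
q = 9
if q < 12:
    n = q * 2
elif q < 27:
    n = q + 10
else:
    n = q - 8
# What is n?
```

Trace:
`q = 9` → q = 9
`if q < 12: ...` → q < 12 is True → n = 18
So n = 18

Answer: 18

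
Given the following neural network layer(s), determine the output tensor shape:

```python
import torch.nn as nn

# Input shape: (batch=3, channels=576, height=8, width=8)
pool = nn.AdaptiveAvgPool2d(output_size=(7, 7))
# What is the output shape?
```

Input: (3, 576, 8, 8) -> Output: (3, 576, 7, 7)

Answer: (3, 576, 7, 7)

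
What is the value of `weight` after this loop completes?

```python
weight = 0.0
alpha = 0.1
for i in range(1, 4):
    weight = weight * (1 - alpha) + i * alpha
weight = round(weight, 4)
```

Moving average with lr=0.1
`weight` takes the values: 0.0 → 0.1 → 0.29 → 0.561

Answer: 0.561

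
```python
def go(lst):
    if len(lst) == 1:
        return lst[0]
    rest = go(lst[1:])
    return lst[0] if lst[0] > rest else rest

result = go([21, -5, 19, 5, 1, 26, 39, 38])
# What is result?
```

Recursive max over [21, -5, 19, 5, 1, 26, 39, 38] = 39

Answer: 39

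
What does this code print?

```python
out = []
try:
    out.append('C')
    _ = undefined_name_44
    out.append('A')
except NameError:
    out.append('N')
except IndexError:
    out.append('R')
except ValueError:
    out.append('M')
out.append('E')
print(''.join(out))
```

Execution trace: 'C' (try body) → 'N' (except NameError) → 'E' (after the try/except). Output: CNE

Answer: CNE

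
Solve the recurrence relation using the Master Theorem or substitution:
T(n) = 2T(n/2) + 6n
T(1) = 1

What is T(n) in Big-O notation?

By Master Theorem: a=2, b=2, f(n)=6n. Since log_2(2) = 1 and f(n) = Θ(n^1), Case 2 applies. T(n) = O(n log n).

Answer: O(n log n)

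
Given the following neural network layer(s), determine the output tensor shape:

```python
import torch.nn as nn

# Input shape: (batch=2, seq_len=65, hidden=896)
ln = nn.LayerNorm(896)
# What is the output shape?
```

Input: (2, 65, 896) -> Output: (2, 65, 896)

Answer: (2, 65, 896)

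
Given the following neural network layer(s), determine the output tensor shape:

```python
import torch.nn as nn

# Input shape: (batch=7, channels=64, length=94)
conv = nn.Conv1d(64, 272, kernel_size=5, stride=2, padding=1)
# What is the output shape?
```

Input: (7, 64, 94) -> Output: (7, 272, 46)

Answer: (7, 272, 46)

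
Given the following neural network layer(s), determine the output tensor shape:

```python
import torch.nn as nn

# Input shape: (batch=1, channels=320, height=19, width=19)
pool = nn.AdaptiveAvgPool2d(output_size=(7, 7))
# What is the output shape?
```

Input: (1, 320, 19, 19) -> Output: (1, 320, 7, 7)

Answer: (1, 320, 7, 7)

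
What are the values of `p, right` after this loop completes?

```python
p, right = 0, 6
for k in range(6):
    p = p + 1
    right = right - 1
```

p goes 0→6, right goes 6→0
`p, right` takes the values: (0, 6) → (1, 6) → (1, 5) → (2, 5) → (2, 4) → (3, 4) → (3, 3) → (4, 3) → (4, 2) → (5, 2) → (5, 1) → (6, 1) → (6, 0)

Answer: 6, 0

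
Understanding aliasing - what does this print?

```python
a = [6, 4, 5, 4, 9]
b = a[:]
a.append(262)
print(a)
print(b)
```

Key concept: slice [:] creates copy.
Step by step:
`a = [6, 4, 5, 4, 9]` → a = [6, 4, 5, 4, 9]
`b = a[:]` → b = [6, 4, 5, 4, 9]
`a.append(262)` → a = [6, 4, 5, 4, 9, 262]
`print(a)` → prints [6, 4, 5, 4, 9, 262]
`print(b)` → prints [6, 4, 5, 4, 9]

Answer:
[6, 4, 5, 4, 9, 262]
[6, 4, 5, 4, 9]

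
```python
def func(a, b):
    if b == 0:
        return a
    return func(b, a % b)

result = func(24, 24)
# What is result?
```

func(24, 24) -> func(24, 0) -> 24

Answer: 24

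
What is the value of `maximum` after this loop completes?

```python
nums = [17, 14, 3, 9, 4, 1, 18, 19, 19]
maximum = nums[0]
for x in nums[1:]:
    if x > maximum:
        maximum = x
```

Maximum of [17, 14, 3, 9, 4, 1, 18, 19, 19]
`maximum` takes the values: 17 → 18 → 19

Answer: 19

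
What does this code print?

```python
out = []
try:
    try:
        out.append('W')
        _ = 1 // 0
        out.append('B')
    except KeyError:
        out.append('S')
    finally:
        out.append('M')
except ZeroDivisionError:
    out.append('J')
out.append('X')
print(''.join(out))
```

Execution trace: 'W' (inner try body) → 'M' (inner finally) → 'J' (outer except ZeroDivisionError) → 'X' (after the try/except). Output: WMJX

Answer: WMJX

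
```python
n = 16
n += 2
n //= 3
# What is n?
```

Trace:
`n = 16` → n = 16
`n += 2` → n = 18
`n //= 3` → n = 6
So n = 6

Answer: 6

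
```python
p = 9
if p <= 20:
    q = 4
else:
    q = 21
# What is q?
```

Trace:
`p = 9` → p = 9
`if p <= 20: ...` → p <= 20 is True → q = 4
So q = 4

Answer: 4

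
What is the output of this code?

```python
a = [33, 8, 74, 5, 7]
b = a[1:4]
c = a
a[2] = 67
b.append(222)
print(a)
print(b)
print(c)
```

Key concept: slice vs alias.
Step by step:
`a = [33, 8, 74, 5, 7]` → a = [33, 8, 74, 5, 7]
`b = a[1:4]` → b = [8, 74, 5]
`c = a` → c = [33, 8, 74, 5, 7] (same object as a)
`a[2] = 67` → a = [33, 8, 67, 5, 7] (same object as c); c = [33, 8, 67, 5, 7] (same object as a)
`b.append(222)` → b = [8, 74, 5, 222]
`print(a)` → prints [33, 8, 67, 5, 7]
`print(b)` → prints [8, 74, 5, 222]
`print(c)` → prints [33, 8, 67, 5, 7]

Answer:
[33, 8, 67, 5, 7]
[8, 74, 5, 222]
[33, 8, 67, 5, 7]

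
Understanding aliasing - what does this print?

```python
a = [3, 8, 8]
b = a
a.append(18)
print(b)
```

Key concept: basic list aliasing.
Step by step:
`a = [3, 8, 8]` → a = [3, 8, 8]
`b = a` → b = [3, 8, 8] (same object as a)
`a.append(18)` → a = [3, 8, 8, 18] (same object as b); b = [3, 8, 8, 18] (same object as a)
`print(b)` → prints [3, 8, 8, 18]

Answer: [3, 8, 8, 18]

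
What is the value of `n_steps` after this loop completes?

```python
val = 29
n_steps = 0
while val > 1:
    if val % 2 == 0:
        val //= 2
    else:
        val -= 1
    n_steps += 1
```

Steps to reduce 29 to 1
`n_steps` takes the values: 0 → 1 → 2 → 3 → 4 → 5 → 6 → 7

Answer: 7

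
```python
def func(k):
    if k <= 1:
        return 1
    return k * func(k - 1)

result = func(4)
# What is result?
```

func(4) = 4 * 3 * 2 * 1 = 24

Answer: 24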